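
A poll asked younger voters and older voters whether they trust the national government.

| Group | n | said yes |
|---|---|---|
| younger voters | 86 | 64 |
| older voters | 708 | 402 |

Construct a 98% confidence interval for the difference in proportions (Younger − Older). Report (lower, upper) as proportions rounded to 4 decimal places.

(0.0587, 0.2941)

p̂₁ = 64/86 = 0.7442 and p̂₂ = 402/708 = 0.5678.
SE₁ = √(p̂₁(1−p̂₁)/n₁) = √(0.7442·0.2558/86) = 0.04705; SE₂ = √(0.5678·0.4322/708) = 0.01862.
Independent samples: SE of the difference = √(SE₁² + SE₂²) = √(0.0022137025 + 0.0003467044) = 0.05060.
z* for 98% confidence is 2.326, so the margin of error is 2.326 × 0.05060 = 0.11770.
Point estimate p̂₁ − p̂₂ = 0.7442 − 0.5678 = 0.1764.
0.1764 ± 0.11770 → (0.0587, 0.2941).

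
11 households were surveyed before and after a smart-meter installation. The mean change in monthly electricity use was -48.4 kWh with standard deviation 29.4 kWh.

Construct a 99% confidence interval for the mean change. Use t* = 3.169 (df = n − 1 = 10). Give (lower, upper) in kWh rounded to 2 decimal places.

Paired design: SE = s_d/√n = 29.4/√11 = 8.8644.
t* = 3.169; margin of error = 3.169 × 8.8644 = 28.0913.
-48.4 ± 28.0913 → (-76.49, -20.31).

(-76.49, -20.31)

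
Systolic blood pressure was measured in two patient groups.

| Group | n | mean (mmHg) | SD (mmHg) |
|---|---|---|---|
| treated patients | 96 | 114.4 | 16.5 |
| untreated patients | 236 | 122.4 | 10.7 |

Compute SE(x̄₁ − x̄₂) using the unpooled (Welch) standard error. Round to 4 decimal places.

1.8224

SE₁ = s₁/√n₁ = 16.5/√96 = 1.6840; SE₂ = 10.7/√236 = 0.6965.
Independent samples, unequal variances: SE_diff = √(SE₁² + SE₂²) = √(2.835856 + 0.48511225) = 1.8224.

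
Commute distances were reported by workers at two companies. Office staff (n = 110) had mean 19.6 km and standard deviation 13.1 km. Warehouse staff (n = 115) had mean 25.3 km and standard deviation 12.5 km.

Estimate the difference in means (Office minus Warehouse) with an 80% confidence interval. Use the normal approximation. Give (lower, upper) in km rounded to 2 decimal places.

(-7.89, -3.51)

SE₁ = s₁/√n₁ = 13.1/√110 = 1.2490; SE₂ = 12.5/√115 = 1.1656.
Independent samples, unequal variances: SE_diff = √(SE₁² + SE₂²) = √(1.560001 + 1.35862336) = 1.7084.
z* = 1.282, so margin of error = 1.282 × 1.7084 = 2.1902.
Difference in means = 19.6 − 25.3 = -5.7000.
-5.7000 ± 2.1902 → (-7.89, -3.51).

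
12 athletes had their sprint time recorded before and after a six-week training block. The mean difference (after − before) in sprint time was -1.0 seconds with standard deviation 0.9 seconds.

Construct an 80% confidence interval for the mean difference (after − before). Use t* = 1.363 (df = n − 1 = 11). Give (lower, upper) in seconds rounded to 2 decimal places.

Paired design: SE = s_d/√n = 0.9/√12 = 0.2598.
t* = 1.363; margin of error = 1.363 × 0.2598 = 0.3541.
-1.0 ± 0.3541 → (-1.35, -0.65).

(-1.35, -0.65)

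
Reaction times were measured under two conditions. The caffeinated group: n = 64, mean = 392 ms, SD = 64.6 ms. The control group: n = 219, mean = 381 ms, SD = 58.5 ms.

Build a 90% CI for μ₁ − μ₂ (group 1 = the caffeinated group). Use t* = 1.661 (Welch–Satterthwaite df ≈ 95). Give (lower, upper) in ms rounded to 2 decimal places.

SE₁ = s₁/√n₁ = 64.6/√64 = 8.0750; SE₂ = 58.5/√219 = 3.9531.
Independent samples, unequal variances: SE_diff = √(SE₁² + SE₂²) = √(65.205625 + 15.62699961) = 8.9907.
t* = 1.661, so margin of error = 1.661 × 8.9907 = 14.9336.
Difference in means = 392 − 381 = 11.0000.
11.0000 ± 14.9336 → (-3.93, 25.93).

(-3.93, 25.93)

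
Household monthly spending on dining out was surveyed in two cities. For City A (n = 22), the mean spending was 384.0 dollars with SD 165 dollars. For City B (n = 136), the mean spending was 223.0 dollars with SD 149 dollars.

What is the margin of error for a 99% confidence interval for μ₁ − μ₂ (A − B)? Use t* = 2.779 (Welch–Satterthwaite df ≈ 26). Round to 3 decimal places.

104.008

Per-group SEs: s₁/√n₁ = 165/√22 = 35.1781, s₂/√n₂ = 149/√136 = 12.7766.
Unpooled SE of the difference: √(1237.49871961 + 163.24150756) = 37.4265.
Margin of error = t* · SE = 2.779 × 37.4265 = 104.0082.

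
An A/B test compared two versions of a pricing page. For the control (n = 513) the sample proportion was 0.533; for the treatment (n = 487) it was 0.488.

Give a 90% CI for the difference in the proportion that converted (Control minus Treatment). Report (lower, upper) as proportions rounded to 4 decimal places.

SE₁ = √(p̂₁(1−p̂₁)/n₁) = √(0.5330·0.4670/513) = 0.02203; SE₂ = √(0.4880·0.5120/487) = 0.02265.
Independent samples: SE of the difference = √(SE₁² + SE₂²) = √(0.0004853209 + 0.0005130225) = 0.03160.
z* for 90% confidence is 1.645, so the margin of error is 1.645 × 0.03160 = 0.05198.
Point estimate p̂₁ − p̂₂ = 0.5330 − 0.4880 = 0.0450.
0.0450 ± 0.05198 → (-0.0070, 0.0970).

(-0.0070, 0.0970)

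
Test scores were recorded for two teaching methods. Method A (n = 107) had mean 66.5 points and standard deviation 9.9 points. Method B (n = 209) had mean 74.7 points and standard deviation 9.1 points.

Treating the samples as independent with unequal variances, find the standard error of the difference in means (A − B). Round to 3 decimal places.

Standard errors of each mean: 9.9/√107 = 0.9571 and 9.1/√209 = 0.6295.
SE(x̄₁ − x̄₂) = √(0.9571² + 0.6295²) = 1.1456 for independent samples with unequal variances.

1.146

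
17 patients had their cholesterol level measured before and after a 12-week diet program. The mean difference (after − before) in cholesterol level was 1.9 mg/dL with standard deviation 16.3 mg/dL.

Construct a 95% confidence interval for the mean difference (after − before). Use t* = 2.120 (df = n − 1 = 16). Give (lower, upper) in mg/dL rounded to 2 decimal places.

(-6.48, 10.28)

Paired design: SE = s_d/√n = 16.3/√17 = 3.9533.
t* = 2.120; margin of error = 2.120 × 3.9533 = 8.3810.
1.9 ± 8.3810 → (-6.48, 10.28).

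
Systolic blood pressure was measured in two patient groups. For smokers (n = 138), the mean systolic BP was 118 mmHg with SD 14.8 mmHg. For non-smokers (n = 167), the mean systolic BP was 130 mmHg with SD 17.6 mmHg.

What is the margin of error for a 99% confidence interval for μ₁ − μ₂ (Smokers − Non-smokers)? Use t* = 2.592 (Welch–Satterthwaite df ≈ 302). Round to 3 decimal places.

4.809

SE₁ = s₁/√n₁ = 14.8/√138 = 1.2599; SE₂ = 17.6/√167 = 1.3619.
Independent samples, unequal variances: SE_diff = √(SE₁² + SE₂²) = √(1.58734801 + 1.85477161) = 1.8553.
t* = 2.592, so margin of error = 2.592 × 1.8553 = 4.8089.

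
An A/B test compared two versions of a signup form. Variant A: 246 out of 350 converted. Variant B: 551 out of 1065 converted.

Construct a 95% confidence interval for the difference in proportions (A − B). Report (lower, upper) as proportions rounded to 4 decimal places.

(0.1290, 0.2420)

Sample proportions: 246/350 = 0.7029, 551/1065 = 0.5174.
Each SE is √(p̂(1−p̂)/n): √(0.7029·0.2971/350) = 0.02443 and √(0.5174·0.4826/1065) = 0.01531.
SE(p̂₁ − p̂₂) = √(SE₁² + SE₂²) = √(0.0005968249 + 0.0002343961) = 0.02883, since the two samples are independent.
At 95% confidence z* = 1.960; margin = 1.960 × 0.02883 = 0.05651.
The difference is 0.7029 − 0.5174 = 0.1855, so the interval is 0.1855 ± 0.05651 = (0.1290, 0.2420).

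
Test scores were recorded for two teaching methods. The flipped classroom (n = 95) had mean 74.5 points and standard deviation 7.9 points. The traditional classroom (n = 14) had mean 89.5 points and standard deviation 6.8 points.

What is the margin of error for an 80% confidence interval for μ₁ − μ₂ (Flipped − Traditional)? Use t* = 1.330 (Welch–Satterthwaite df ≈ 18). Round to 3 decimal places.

2.647

Per-group SEs: s₁/√n₁ = 7.9/√95 = 0.8105, s₂/√n₂ = 6.8/√14 = 1.8174.
Unpooled SE of the difference: √(0.65691025 + 3.30294276) = 1.9899.
Margin of error = t* · SE = 1.330 × 1.9899 = 2.6466.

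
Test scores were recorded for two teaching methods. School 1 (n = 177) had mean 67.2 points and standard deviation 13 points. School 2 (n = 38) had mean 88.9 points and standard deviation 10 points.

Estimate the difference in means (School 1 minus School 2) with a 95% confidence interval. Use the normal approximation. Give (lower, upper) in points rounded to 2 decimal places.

(-25.41, -17.99)

Per-group SEs: s₁/√n₁ = 13/√177 = 0.9771, s₂/√n₂ = 10/√38 = 1.6222.
Unpooled SE of the difference: √(0.95472441 + 2.63153284) = 1.8937.
Margin of error = z* · SE = 1.960 × 1.8937 = 3.7117.
x̄₁ − x̄₂ = 67.2 − 88.9 = -21.7000.
CI: -21.7000 ± 3.7117 = (-25.41, -17.99).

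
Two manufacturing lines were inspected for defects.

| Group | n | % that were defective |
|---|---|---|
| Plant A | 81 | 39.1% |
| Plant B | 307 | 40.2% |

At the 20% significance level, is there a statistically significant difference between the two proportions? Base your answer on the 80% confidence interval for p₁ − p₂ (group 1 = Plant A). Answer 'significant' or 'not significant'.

not significant

The two standard errors are √(0.3910×0.6090/81) = 0.05422 and √(0.4020×0.5980/307) = 0.02798.
Because the samples are independent, SE_diff = √(0.05422² + 0.02798²) = 0.06101.
Using z* = 1.282 for 80%, ME = 1.282 × 0.06101 = 0.07821.
p̂₁ − p̂₂ = -0.0110; interval -0.0110 ± 0.07821 gives (-0.08921, 0.06721).
The interval (-0.08921, 0.06721) contains 0, so the difference is not significant.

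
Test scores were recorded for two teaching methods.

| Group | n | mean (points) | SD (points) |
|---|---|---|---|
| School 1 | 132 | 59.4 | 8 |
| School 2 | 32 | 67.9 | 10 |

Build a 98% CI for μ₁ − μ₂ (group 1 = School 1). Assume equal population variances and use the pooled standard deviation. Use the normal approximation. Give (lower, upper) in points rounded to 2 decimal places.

s_p = √[((n₁−1)s₁² + (n₂−1)s₂²)/(n₁+n₂−2)] = √[(131·8² + 31·10²)/162] = 8.4196.
SE = 8.4196·√(1/132 + 1/32) = 1.6590.
With z* = 2.326, margin = 2.326 × 1.6590 = 3.8588.
x̄₁ − x̄₂ = 59.4 − 67.9 = -8.5000; interval -8.5000 ± 3.8588 = (-12.36, -4.64).

(-12.36, -4.64)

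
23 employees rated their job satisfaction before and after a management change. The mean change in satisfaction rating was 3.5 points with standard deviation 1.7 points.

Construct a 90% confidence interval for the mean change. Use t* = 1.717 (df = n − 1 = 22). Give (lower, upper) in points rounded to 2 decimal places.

(2.89, 4.11)

This is a matched-pairs design, so SE = s_d/√n = 1.7/√23 = 0.3545.
Margin = 1.717 × 0.3545 = 0.6087; the interval is 3.5 ± 0.6087 = (2.89, 4.11).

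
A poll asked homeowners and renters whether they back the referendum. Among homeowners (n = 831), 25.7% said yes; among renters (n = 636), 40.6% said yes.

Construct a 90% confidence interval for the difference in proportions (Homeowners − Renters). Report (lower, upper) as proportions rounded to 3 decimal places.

(-0.190, -0.108)

The two standard errors are √(0.2570×0.7430/831) = 0.01516 and √(0.4060×0.5940/636) = 0.01947.
Because the samples are independent, SE_diff = √(0.01516² + 0.01947²) = 0.02468.
Using z* = 1.645 for 90%, ME = 1.645 × 0.02468 = 0.04060.
p̂₁ − p̂₂ = -0.1490; interval -0.1490 ± 0.04060 gives (-0.190, -0.108).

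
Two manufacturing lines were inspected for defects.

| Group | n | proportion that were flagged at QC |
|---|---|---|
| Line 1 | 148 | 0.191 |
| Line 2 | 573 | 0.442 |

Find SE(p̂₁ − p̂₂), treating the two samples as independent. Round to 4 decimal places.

0.0384

The two standard errors are √(0.1910×0.8090/148) = 0.03231 and √(0.4420×0.5580/573) = 0.02075.
Because the samples are independent, SE_diff = √(0.03231² + 0.02075²) = 0.03840.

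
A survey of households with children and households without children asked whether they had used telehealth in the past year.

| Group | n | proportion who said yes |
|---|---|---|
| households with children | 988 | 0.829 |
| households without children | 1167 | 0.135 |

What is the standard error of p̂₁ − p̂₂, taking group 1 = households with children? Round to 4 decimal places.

0.0156

The two standard errors are √(0.8290×0.1710/988) = 0.01198 and √(0.1350×0.8650/1167) = 0.01000.
Because the samples are independent, SE_diff = √(0.01198² + 0.01000²) = 0.01561.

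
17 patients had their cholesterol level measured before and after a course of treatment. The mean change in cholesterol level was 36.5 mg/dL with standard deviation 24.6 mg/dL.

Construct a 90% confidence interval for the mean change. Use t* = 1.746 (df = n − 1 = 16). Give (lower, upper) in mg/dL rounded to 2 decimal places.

Paired design: SE = s_d/√n = 24.6/√17 = 5.9664.
t* = 1.746; margin of error = 1.746 × 5.9664 = 10.4173.
36.5 ± 10.4173 → (26.08, 46.92).

(26.08, 46.92)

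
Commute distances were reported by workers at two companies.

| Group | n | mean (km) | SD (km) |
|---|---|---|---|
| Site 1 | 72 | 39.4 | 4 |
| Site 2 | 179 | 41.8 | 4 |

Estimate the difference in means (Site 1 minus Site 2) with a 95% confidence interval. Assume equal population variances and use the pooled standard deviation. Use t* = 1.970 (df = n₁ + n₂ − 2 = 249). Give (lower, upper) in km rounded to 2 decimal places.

s_p = √[((n₁−1)s₁² + (n₂−1)s₂²)/(n₁+n₂−2)] = √[(71·4² + 178·4²)/249] = 4.0000.
SE = 4.0000·√(1/72 + 1/179) = 0.5582.
With t* = 1.970, margin = 1.970 × 0.5582 = 1.0997.
x̄₁ − x̄₂ = 39.4 − 41.8 = -2.4000; interval -2.4000 ± 1.0997 = (-3.50, -1.30).

(-3.50, -1.30)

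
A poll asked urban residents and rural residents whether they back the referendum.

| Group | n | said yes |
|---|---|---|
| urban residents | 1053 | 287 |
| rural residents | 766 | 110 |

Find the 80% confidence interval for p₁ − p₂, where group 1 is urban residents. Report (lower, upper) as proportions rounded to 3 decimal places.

Sample proportions: 287/1053 = 0.2726, 110/766 = 0.1436.
Each SE is √(p̂(1−p̂)/n): √(0.2726·0.7274/1053) = 0.01372 and √(0.1436·0.8564/766) = 0.01267.
SE(p̂₁ − p̂₂) = √(SE₁² + SE₂²) = √(0.0001882384 + 0.0001605289) = 0.01868, since the two samples are independent.
At 80% confidence z* = 1.282; margin = 1.282 × 0.01868 = 0.02395.
The difference is 0.2726 − 0.1436 = 0.1290, so the interval is 0.1290 ± 0.02395 = (0.105, 0.153).

(0.105, 0.153)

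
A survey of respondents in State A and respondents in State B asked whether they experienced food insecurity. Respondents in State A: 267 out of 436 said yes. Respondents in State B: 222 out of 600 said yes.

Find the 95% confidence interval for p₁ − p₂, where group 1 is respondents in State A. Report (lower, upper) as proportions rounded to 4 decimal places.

First, p̂₁ = 267/436 = 0.6124; p̂₂ = 222/600 = 0.3700.
The two standard errors are √(0.6124×0.3876/436) = 0.02333 and √(0.3700×0.6300/600) = 0.01971.
Because the samples are independent, SE_diff = √(0.02333² + 0.01971²) = 0.03054.
Using z* = 1.960 for 95%, ME = 1.960 × 0.03054 = 0.05986.
p̂₁ − p̂₂ = 0.2424; interval 0.2424 ± 0.05986 gives (0.1825, 0.3023).

(0.1825, 0.3023)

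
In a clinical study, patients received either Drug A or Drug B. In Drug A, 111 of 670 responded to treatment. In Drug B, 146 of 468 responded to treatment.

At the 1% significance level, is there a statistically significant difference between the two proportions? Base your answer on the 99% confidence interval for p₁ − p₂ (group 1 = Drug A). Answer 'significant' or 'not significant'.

p̂₁ = 111/670 = 0.1657 and p̂₂ = 146/468 = 0.3120.
SE₁ = √(p̂₁(1−p̂₁)/n₁) = √(0.1657·0.8343/670) = 0.01436; SE₂ = √(0.3120·0.6880/468) = 0.02142.
Independent samples: SE of the difference = √(SE₁² + SE₂²) = √(0.0002062096 + 0.0004588164) = 0.02579.
z* for 99% confidence is 2.576, so the margin of error is 2.576 × 0.02579 = 0.06644.
Point estimate p̂₁ − p̂₂ = 0.1657 − 0.3120 = -0.1463.
-0.1463 ± 0.06644 → (-0.21274, -0.07986).
The interval (-0.21274, -0.07986) does not contain 0, so the difference is significant.

significant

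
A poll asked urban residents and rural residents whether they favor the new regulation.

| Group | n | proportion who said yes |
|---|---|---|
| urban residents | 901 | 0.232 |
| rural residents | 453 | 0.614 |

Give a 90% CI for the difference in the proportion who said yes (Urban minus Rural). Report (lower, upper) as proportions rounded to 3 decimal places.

(-0.426, -0.338)

Each SE is √(p̂(1−p̂)/n): √(0.2320·0.7680/901) = 0.01406 and √(0.6140·0.3860/453) = 0.02287.
SE(p̂₁ − p̂₂) = √(SE₁² + SE₂²) = √(0.0001976836 + 0.0005230369) = 0.02685, since the two samples are independent.
At 90% confidence z* = 1.645; margin = 1.645 × 0.02685 = 0.04417.
The difference is 0.2320 − 0.6140 = -0.3820, so the interval is -0.3820 ± 0.04417 = (-0.426, -0.338).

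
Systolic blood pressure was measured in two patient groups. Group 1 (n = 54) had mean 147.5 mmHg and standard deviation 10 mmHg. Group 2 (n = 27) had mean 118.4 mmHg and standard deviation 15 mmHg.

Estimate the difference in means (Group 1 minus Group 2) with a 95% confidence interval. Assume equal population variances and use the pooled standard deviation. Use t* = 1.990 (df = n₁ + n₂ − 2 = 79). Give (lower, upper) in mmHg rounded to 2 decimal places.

Pooled variance s_p² = [53·10² + 26·15²] / (54+27−2) = 141.1392, so s_p = 11.8802.
SE_diff = s_p·√(1/n₁ + 1/n₂) = 11.8802·√(1/54 + 1/27) = 2.8002.
t* = 1.990; margin = 1.990 × 2.8002 = 5.5724.
Difference = 147.5 − 118.4 = 29.1000.
29.1000 ± 5.5724 → (23.53, 34.67).

(23.53, 34.67)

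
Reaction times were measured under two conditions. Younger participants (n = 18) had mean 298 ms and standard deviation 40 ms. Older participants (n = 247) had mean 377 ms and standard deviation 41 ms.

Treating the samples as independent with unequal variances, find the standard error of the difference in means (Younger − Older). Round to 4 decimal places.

Per-group SEs: s₁/√n₁ = 40/√18 = 9.4281, s₂/√n₂ = 41/√247 = 2.6088.
Unpooled SE of the difference: √(88.88906961 + 6.80583744) = 9.7824.

9.7824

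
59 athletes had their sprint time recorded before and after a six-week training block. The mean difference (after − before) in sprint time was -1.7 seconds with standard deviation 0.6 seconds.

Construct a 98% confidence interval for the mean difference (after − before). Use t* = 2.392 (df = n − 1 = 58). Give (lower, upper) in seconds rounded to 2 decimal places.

Paired design: SE = s_d/√n = 0.6/√59 = 0.0781.
t* = 2.392; margin of error = 2.392 × 0.0781 = 0.1868.
-1.7 ± 0.1868 → (-1.89, -1.51).

(-1.89, -1.51)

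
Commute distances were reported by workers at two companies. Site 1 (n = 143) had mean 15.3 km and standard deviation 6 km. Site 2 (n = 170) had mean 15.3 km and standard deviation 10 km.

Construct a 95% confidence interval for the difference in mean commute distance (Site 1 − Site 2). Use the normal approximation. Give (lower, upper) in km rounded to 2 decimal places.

Per-group SEs: s₁/√n₁ = 6/√143 = 0.5017, s₂/√n₂ = 10/√170 = 0.7670.
Unpooled SE of the difference: √(0.25170289 + 0.588289) = 0.9165.
Margin of error = z* · SE = 1.960 × 0.9165 = 1.7963.
x̄₁ − x̄₂ = 15.3 − 15.3 = 0.0000.
CI: 0.0000 ± 1.7963 = (-1.80, 1.80).

(-1.80, 1.80)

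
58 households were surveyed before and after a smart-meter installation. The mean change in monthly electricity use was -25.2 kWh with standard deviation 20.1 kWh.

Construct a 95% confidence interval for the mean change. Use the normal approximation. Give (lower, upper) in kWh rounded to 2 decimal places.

(-30.37, -20.03)

This is a matched-pairs design, so SE = s_d/√n = 20.1/√58 = 2.6393.
Margin = 1.960 × 2.6393 = 5.1730; the interval is -25.2 ± 5.1730 = (-30.37, -20.03).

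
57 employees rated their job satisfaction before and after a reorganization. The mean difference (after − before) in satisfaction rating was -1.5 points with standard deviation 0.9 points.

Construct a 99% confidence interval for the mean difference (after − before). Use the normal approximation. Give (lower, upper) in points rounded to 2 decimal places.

Paired design: SE = s_d/√n = 0.9/√57 = 0.1192.
z* = 2.576; margin of error = 2.576 × 0.1192 = 0.3071.
-1.5 ± 0.3071 → (-1.81, -1.19).

(-1.81, -1.19)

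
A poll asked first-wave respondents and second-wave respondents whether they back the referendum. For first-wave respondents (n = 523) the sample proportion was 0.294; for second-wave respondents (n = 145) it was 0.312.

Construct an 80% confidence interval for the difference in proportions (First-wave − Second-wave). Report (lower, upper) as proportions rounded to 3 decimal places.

Each SE is √(p̂(1−p̂)/n): √(0.2940·0.7060/523) = 0.01992 and √(0.3120·0.6880/145) = 0.03848.
SE(p̂₁ − p̂₂) = √(SE₁² + SE₂²) = √(0.0003968064 + 0.0014807104) = 0.04333, since the two samples are independent.
At 80% confidence z* = 1.282; margin = 1.282 × 0.04333 = 0.05555.
The difference is 0.2940 − 0.3120 = -0.0180, so the interval is -0.0180 ± 0.05555 = (-0.074, 0.038).

(-0.074, 0.038)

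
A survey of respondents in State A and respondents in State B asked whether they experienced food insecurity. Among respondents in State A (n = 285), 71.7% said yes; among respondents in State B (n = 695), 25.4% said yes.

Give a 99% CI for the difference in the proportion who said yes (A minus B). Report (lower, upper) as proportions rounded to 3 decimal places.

(0.382, 0.544)

The two standard errors are √(0.7170×0.2830/285) = 0.02668 and √(0.2540×0.7460/695) = 0.01651.
Because the samples are independent, SE_diff = √(0.02668² + 0.01651²) = 0.03138.
Using z* = 2.576 for 99%, ME = 2.576 × 0.03138 = 0.08083.
p̂₁ − p̂₂ = 0.4630; interval 0.4630 ± 0.08083 gives (0.382, 0.544).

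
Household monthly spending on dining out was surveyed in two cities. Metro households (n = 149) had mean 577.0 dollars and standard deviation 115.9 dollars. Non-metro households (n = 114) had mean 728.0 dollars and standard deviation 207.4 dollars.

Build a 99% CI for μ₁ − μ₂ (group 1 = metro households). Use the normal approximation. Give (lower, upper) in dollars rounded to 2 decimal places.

Standard errors of each mean: 115.9/√149 = 9.4949 and 207.4/√114 = 19.4248.
SE(x̄₁ − x̄₂) = √(9.4949² + 19.4248²) = 21.6212 for independent samples with unequal variances.
With z* = 2.576, the margin is 2.576 × 21.6212 = 55.6962.
x̄₁ − x̄₂ = 577.0 − 728.0 = -151.0000; the interval is -151.0000 ± 55.6962 = (-206.70, -95.30).

(-206.70, -95.30)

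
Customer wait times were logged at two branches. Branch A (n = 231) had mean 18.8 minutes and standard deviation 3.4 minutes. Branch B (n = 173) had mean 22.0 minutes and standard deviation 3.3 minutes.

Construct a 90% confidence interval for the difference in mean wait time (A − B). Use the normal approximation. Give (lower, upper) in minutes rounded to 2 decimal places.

SE₁ = s₁/√n₁ = 3.4/√231 = 0.2237; SE₂ = 3.3/√173 = 0.2509.
Independent samples, unequal variances: SE_diff = √(SE₁² + SE₂²) = √(0.05004169 + 0.06295081) = 0.3361.
z* = 1.645, so margin of error = 1.645 × 0.3361 = 0.5529.
Difference in means = 18.8 − 22.0 = -3.2000.
-3.2000 ± 0.5529 → (-3.75, -2.65).

(-3.75, -2.65)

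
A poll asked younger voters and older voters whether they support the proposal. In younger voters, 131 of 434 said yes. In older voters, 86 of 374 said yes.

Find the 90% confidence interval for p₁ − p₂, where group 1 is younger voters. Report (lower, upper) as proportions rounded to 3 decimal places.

Sample proportions: 131/434 = 0.3018, 86/374 = 0.2299.
Each SE is √(p̂(1−p̂)/n): √(0.3018·0.6982/434) = 0.02203 and √(0.2299·0.7701/374) = 0.02176.
SE(p̂₁ − p̂₂) = √(SE₁² + SE₂²) = √(0.0004853209 + 0.0004734976) = 0.03096, since the two samples are independent.
At 90% confidence z* = 1.645; margin = 1.645 × 0.03096 = 0.05093.
The difference is 0.3018 − 0.2299 = 0.0719, so the interval is 0.0719 ± 0.05093 = (0.021, 0.123).

(0.021, 0.123)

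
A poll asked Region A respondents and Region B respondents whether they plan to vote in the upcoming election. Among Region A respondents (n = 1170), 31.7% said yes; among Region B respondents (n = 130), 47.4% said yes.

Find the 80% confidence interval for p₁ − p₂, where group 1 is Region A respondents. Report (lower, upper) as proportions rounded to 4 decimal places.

(-0.2158, -0.0982)

The two standard errors are √(0.3170×0.6830/1170) = 0.01360 and √(0.4740×0.5260/130) = 0.04379.
Because the samples are independent, SE_diff = √(0.01360² + 0.04379²) = 0.04585.
Using z* = 1.282 for 80%, ME = 1.282 × 0.04585 = 0.05878.
p̂₁ − p̂₂ = -0.1570; interval -0.1570 ± 0.05878 gives (-0.2158, -0.0982).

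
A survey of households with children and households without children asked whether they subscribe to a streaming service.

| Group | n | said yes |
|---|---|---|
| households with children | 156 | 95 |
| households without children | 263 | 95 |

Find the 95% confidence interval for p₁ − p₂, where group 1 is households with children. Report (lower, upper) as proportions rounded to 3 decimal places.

p̂₁ = 95/156 = 0.6090 and p̂₂ = 95/263 = 0.3612.
SE₁ = √(p̂₁(1−p̂₁)/n₁) = √(0.6090·0.3910/156) = 0.03907; SE₂ = √(0.3612·0.6388/263) = 0.02962.
Independent samples: SE of the difference = √(SE₁² + SE₂²) = √(0.0015264649 + 0.0008773444) = 0.04903.
z* for 95% confidence is 1.960, so the margin of error is 1.960 × 0.04903 = 0.09610.
Point estimate p̂₁ − p̂₂ = 0.6090 − 0.3612 = 0.2478.
0.2478 ± 0.09610 → (0.152, 0.344).

(0.152, 0.344)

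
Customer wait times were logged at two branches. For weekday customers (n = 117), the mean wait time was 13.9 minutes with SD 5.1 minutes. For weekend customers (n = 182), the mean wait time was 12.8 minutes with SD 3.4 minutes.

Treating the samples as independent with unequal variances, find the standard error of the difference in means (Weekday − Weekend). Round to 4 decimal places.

SE₁ = s₁/√n₁ = 5.1/√117 = 0.4715; SE₂ = 3.4/√182 = 0.2520.
Independent samples, unequal variances: SE_diff = √(SE₁² + SE₂²) = √(0.22231225 + 0.063504) = 0.5346.

0.5346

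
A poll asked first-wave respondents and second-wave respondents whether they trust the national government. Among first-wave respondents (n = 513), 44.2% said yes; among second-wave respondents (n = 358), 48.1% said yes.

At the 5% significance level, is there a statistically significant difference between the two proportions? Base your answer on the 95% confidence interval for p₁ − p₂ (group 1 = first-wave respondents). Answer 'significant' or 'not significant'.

not significant

The two standard errors are √(0.4420×0.5580/513) = 0.02193 and √(0.4810×0.5190/358) = 0.02641.
Because the samples are independent, SE_diff = √(0.02193² + 0.02641²) = 0.03433.
Using z* = 1.960 for 95%, ME = 1.960 × 0.03433 = 0.06729.
p̂₁ − p̂₂ = -0.0390; interval -0.0390 ± 0.06729 gives (-0.10629, 0.02829).
The interval (-0.10629, 0.02829) contains 0, so the difference is not significant.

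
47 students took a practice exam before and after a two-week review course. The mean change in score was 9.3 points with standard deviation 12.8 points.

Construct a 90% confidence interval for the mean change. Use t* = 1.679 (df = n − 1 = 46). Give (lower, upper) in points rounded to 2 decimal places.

(6.17, 12.43)

This is a matched-pairs design, so SE = s_d/√n = 12.8/√47 = 1.8671.
Margin = 1.679 × 1.8671 = 3.1349; the interval is 9.3 ± 3.1349 = (6.17, 12.43).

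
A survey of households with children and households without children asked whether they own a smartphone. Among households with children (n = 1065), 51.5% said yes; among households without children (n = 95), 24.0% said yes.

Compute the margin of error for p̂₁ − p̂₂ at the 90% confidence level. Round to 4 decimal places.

0.0764

The two standard errors are √(0.5150×0.4850/1065) = 0.01531 and √(0.2400×0.7600/95) = 0.04382.
Because the samples are independent, SE_diff = √(0.01531² + 0.04382²) = 0.04642.
Using z* = 1.645 for 90%, ME = 1.645 × 0.04642 = 0.07636.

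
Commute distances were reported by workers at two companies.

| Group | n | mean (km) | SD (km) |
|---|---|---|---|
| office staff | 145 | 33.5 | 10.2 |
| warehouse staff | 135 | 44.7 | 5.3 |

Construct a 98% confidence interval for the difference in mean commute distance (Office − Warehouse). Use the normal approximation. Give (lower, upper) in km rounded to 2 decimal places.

Per-group SEs: s₁/√n₁ = 10.2/√145 = 0.8471, s₂/√n₂ = 5.3/√135 = 0.4562.
Unpooled SE of the difference: √(0.71757841 + 0.20811844) = 0.9621.
Margin of error = z* · SE = 2.326 × 0.9621 = 2.2378.
x̄₁ − x̄₂ = 33.5 − 44.7 = -11.2000.
CI: -11.2000 ± 2.2378 = (-13.44, -8.96).

(-13.44, -8.96)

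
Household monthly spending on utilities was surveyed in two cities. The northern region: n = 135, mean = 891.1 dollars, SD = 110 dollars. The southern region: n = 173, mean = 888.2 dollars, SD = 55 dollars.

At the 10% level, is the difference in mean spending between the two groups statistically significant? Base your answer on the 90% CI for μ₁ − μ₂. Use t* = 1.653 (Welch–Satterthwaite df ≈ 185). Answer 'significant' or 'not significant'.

not significant

Per-group SEs: s₁/√n₁ = 110/√135 = 9.4673, s₂/√n₂ = 55/√173 = 4.1816.
Unpooled SE of the difference: √(89.62976929 + 17.48577856) = 10.3497.
Margin of error = t* · SE = 1.653 × 10.3497 = 17.1081.
x̄₁ − x̄₂ = 891.1 − 888.2 = 2.9000.
CI: 2.9000 ± 17.1081 = (-14.2081, 20.0081).
The interval (-14.2081, 20.0081) contains 0, so the difference is not significant.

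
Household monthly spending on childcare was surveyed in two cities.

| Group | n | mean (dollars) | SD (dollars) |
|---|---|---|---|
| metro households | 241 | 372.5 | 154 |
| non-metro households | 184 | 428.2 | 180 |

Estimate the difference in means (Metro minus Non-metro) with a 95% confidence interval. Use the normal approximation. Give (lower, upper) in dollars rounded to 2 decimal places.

SE₁ = s₁/√n₁ = 154/√241 = 9.9200; SE₂ = 180/√184 = 13.2698.
Independent samples, unequal variances: SE_diff = √(SE₁² + SE₂²) = √(98.4064 + 176.08759204) = 16.5679.
z* = 1.960, so margin of error = 1.960 × 16.5679 = 32.4731.
Difference in means = 372.5 − 428.2 = -55.7000.
-55.7000 ± 32.4731 → (-88.17, -23.23).

(-88.17, -23.23)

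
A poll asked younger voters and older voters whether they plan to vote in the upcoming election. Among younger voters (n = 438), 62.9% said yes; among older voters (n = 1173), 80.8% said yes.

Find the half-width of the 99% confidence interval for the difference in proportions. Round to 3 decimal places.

0.066

SE₁ = √(p̂₁(1−p̂₁)/n₁) = √(0.6290·0.3710/438) = 0.02308; SE₂ = √(0.8080·0.1920/1173) = 0.01150.
Independent samples: SE of the difference = √(SE₁² + SE₂²) = √(0.0005326864 + 0.00013225) = 0.02579.
z* for 99% confidence is 2.576, so the margin of error is 2.576 × 0.02579 = 0.06644.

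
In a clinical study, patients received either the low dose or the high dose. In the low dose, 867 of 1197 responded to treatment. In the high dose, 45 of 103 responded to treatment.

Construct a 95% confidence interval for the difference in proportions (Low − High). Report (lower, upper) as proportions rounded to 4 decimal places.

p̂₁ = 867/1197 = 0.7243 and p̂₂ = 45/103 = 0.4369.
SE₁ = √(p̂₁(1−p̂₁)/n₁) = √(0.7243·0.2757/1197) = 0.01292; SE₂ = √(0.4369·0.5631/103) = 0.04887.
Independent samples: SE of the difference = √(SE₁² + SE₂²) = √(0.0001669264 + 0.0023882769) = 0.05055.
z* for 95% confidence is 1.960, so the margin of error is 1.960 × 0.05055 = 0.09908.
Point estimate p̂₁ − p̂₂ = 0.7243 − 0.4369 = 0.2874.
0.2874 ± 0.09908 → (0.1883, 0.3865).

(0.1883, 0.3865)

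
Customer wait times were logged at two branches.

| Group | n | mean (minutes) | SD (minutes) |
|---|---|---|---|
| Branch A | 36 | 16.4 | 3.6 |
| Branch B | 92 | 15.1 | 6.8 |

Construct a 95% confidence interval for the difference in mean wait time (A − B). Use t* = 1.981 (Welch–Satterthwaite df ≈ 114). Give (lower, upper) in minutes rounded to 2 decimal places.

SE₁ = s₁/√n₁ = 3.6/√36 = 0.6000; SE₂ = 6.8/√92 = 0.7089.
Independent samples, unequal variances: SE_diff = √(SE₁² + SE₂²) = √(0.36 + 0.50253921) = 0.9287.
t* = 1.981, so margin of error = 1.981 × 0.9287 = 1.8398.
Difference in means = 16.4 − 15.1 = 1.3000.
1.3000 ± 1.8398 → (-0.54, 3.14).

(-0.54, 3.14)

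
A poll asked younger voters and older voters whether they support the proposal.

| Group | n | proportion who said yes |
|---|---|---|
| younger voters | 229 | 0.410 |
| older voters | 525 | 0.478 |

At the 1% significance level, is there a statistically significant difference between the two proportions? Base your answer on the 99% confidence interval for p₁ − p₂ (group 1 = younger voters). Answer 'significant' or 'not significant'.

not significant

Each SE is √(p̂(1−p̂)/n): √(0.4100·0.5900/229) = 0.03250 and √(0.4780·0.5220/525) = 0.02180.
SE(p̂₁ − p̂₂) = √(SE₁² + SE₂²) = √(0.00105625 + 0.00047524) = 0.03913, since the two samples are independent.
At 99% confidence z* = 2.576; margin = 2.576 × 0.03913 = 0.10080.
The difference is 0.4100 − 0.4780 = -0.0680, so the interval is -0.0680 ± 0.10080 = (-0.16880, 0.03280).
The interval (-0.16880, 0.03280) contains 0, so the difference is not significant.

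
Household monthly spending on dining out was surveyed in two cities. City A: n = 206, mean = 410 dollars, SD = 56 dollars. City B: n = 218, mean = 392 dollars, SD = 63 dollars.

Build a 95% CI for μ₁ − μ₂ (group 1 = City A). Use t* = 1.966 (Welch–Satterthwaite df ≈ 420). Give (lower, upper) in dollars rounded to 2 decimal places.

SE₁ = s₁/√n₁ = 56/√206 = 3.9017; SE₂ = 63/√218 = 4.2669.
Independent samples, unequal variances: SE_diff = √(SE₁² + SE₂²) = √(15.22326289 + 18.20643561) = 5.7818.
t* = 1.966, so margin of error = 1.966 × 5.7818 = 11.3670.
Difference in means = 410 − 392 = 18.0000.
18.0000 ± 11.3670 → (6.63, 29.37).

(6.63, 29.37)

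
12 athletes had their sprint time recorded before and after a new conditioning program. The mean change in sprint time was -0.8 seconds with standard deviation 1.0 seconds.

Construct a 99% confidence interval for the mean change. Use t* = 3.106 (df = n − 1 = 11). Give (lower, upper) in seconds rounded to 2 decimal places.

(-1.70, 0.10)

Paired design: SE = s_d/√n = 1.0/√12 = 0.2887.
t* = 3.106; margin of error = 3.106 × 0.2887 = 0.8967.
-0.8 ± 0.8967 → (-1.70, 0.10).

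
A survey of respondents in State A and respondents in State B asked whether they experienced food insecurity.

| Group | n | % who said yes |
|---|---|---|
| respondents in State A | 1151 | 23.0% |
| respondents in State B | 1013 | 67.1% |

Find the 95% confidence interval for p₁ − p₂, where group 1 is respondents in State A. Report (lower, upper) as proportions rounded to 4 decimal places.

(-0.4788, -0.4032)

The two standard errors are √(0.2300×0.7700/1151) = 0.01240 and √(0.6710×0.3290/1013) = 0.01476.
Because the samples are independent, SE_diff = √(0.01240² + 0.01476²) = 0.01928.
Using z* = 1.960 for 95%, ME = 1.960 × 0.01928 = 0.03779.
p̂₁ − p̂₂ = -0.4410; interval -0.4410 ± 0.03779 gives (-0.4788, -0.4032).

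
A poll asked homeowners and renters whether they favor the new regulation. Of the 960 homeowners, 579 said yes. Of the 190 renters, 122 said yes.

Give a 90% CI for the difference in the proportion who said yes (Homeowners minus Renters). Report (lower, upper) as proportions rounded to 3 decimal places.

(-0.102, 0.024)

p̂₁ = 579/960 = 0.6031 and p̂₂ = 122/190 = 0.6421.
SE₁ = √(p̂₁(1−p̂₁)/n₁) = √(0.6031·0.3969/960) = 0.01579; SE₂ = √(0.6421·0.3579/190) = 0.03478.
Independent samples: SE of the difference = √(SE₁² + SE₂²) = √(0.0002493241 + 0.0012096484) = 0.03820.
z* for 90% confidence is 1.645, so the margin of error is 1.645 × 0.03820 = 0.06284.
Point estimate p̂₁ − p̂₂ = 0.6031 − 0.6421 = -0.0390.
-0.0390 ± 0.06284 → (-0.102, 0.024).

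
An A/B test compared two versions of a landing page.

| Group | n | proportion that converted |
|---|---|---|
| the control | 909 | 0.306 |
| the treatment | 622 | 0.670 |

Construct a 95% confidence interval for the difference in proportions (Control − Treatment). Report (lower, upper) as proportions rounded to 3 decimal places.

(-0.412, -0.316)

SE₁ = √(p̂₁(1−p̂₁)/n₁) = √(0.3060·0.6940/909) = 0.01528; SE₂ = √(0.6700·0.3300/622) = 0.01885.
Independent samples: SE of the difference = √(SE₁² + SE₂²) = √(0.0002334784 + 0.0003553225) = 0.02427.
z* for 95% confidence is 1.960, so the margin of error is 1.960 × 0.02427 = 0.04757.
Point estimate p̂₁ − p̂₂ = 0.3060 − 0.6700 = -0.3640.
-0.3640 ± 0.04757 → (-0.412, -0.316).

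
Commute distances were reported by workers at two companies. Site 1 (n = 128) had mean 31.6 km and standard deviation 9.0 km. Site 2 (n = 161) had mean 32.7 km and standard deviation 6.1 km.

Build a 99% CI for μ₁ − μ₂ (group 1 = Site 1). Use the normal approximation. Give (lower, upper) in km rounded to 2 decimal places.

Standard errors of each mean: 9.0/√128 = 0.7955 and 6.1/√161 = 0.4807.
SE(x̄₁ − x̄₂) = √(0.7955² + 0.4807²) = 0.9295 for independent samples with unequal variances.
With z* = 2.576, the margin is 2.576 × 0.9295 = 2.3944.
x̄₁ − x̄₂ = 31.6 − 32.7 = -1.1000; the interval is -1.1000 ± 2.3944 = (-3.49, 1.29).

(-3.49, 1.29)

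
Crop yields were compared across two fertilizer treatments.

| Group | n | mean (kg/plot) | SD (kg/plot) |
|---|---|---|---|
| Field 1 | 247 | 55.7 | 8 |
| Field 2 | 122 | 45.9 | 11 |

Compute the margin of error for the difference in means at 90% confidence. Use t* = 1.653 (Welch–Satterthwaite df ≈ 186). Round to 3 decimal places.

1.849

SE₁ = s₁/√n₁ = 8/√247 = 0.5090; SE₂ = 11/√122 = 0.9959.
Independent samples, unequal variances: SE_diff = √(SE₁² + SE₂²) = √(0.259081 + 0.99181681) = 1.1184.
t* = 1.653, so margin of error = 1.653 × 1.1184 = 1.8487.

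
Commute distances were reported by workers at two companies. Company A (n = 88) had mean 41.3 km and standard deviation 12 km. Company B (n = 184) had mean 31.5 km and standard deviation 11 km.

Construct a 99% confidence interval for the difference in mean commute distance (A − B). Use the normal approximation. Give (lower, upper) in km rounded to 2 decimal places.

Standard errors of each mean: 12/√88 = 1.2792 and 11/√184 = 0.8109.
SE(x̄₁ − x̄₂) = √(1.2792² + 0.8109²) = 1.5146 for independent samples with unequal variances.
With z* = 2.576, the margin is 2.576 × 1.5146 = 3.9016.
x̄₁ − x̄₂ = 41.3 − 31.5 = 9.8000; the interval is 9.8000 ± 3.9016 = (5.90, 13.70).

(5.90, 13.70)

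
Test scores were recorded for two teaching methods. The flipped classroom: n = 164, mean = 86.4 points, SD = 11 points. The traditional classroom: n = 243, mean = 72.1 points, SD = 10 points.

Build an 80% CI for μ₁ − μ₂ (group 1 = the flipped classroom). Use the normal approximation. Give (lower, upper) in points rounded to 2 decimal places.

Per-group SEs: s₁/√n₁ = 11/√164 = 0.8590, s₂/√n₂ = 10/√243 = 0.6415.
Unpooled SE of the difference: √(0.737881 + 0.41152225) = 1.0721.
Margin of error = z* · SE = 1.282 × 1.0721 = 1.3744.
x̄₁ − x̄₂ = 86.4 − 72.1 = 14.3000.
CI: 14.3000 ± 1.3744 = (12.93, 15.67).

(12.93, 15.67)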